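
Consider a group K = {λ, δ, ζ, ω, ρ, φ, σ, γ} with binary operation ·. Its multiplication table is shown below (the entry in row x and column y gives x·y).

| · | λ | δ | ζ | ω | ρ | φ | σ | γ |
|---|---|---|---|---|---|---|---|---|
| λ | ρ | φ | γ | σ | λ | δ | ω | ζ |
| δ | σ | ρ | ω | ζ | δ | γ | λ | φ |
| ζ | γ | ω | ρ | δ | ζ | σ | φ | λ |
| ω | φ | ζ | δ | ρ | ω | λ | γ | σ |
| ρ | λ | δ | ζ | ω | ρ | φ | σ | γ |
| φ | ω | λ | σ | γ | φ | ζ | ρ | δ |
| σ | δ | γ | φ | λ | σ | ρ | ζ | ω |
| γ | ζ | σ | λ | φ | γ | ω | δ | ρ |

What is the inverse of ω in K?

First locate the identity: row ρ matches the header, so ρ is the identity.
Scan row ω for ρ: ω·ω = ρ. Hence ω^(-1) = ω.
(Structurally, K here is isomorphic to the dihedral group D_4.)

ω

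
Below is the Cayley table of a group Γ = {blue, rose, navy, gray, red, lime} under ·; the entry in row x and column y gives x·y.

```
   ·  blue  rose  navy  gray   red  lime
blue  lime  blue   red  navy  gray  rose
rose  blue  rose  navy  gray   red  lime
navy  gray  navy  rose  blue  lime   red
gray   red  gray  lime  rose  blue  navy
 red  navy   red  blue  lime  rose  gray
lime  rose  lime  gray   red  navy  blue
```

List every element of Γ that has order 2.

{gray, navy, red}

Identity is rose. Compute the order of each non-identity element by repeated multiplication:
  blue: blue → lime → rose  (order 3)
  navy: navy → rose  (order 2)
  gray: gray → rose  (order 2)
  red: red → rose  (order 2)
  lime: lime → blue → rose  (order 3)
Elements of order 2: {gray, navy, red}.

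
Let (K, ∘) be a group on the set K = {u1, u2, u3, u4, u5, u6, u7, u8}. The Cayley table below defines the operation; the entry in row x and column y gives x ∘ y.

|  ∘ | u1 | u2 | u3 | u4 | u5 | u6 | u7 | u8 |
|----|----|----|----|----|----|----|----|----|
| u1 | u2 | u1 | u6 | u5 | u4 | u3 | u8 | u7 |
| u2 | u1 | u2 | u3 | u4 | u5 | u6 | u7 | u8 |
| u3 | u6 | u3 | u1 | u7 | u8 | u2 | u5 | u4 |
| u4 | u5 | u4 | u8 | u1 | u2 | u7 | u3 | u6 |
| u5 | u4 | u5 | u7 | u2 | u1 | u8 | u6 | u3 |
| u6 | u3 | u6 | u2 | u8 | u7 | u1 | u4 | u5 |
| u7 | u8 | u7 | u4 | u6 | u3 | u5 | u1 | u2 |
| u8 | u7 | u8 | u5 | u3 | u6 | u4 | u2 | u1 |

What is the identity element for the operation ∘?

u2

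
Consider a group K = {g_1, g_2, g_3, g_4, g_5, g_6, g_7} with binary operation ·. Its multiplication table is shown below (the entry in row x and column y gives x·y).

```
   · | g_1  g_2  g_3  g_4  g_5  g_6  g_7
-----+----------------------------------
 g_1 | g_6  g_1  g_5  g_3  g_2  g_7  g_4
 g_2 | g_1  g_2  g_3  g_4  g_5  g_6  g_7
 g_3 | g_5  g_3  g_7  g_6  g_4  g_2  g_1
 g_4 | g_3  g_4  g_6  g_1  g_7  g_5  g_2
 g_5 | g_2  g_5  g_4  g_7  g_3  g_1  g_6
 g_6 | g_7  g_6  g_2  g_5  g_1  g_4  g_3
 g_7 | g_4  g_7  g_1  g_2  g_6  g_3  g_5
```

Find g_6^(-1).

g_3

First locate the identity: row g_2 matches the header, so g_2 is the identity.
Scan row g_6 for g_2: g_6·g_3 = g_2. Hence g_6^(-1) = g_3.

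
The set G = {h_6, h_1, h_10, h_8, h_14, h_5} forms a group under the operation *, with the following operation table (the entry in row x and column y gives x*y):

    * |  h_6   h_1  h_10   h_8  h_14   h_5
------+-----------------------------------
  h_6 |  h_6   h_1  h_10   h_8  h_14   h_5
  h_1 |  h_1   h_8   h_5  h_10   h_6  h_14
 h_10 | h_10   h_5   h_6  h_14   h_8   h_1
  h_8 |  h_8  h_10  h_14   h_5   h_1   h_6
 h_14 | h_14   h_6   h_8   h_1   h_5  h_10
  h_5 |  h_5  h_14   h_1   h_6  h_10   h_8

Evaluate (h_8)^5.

h_5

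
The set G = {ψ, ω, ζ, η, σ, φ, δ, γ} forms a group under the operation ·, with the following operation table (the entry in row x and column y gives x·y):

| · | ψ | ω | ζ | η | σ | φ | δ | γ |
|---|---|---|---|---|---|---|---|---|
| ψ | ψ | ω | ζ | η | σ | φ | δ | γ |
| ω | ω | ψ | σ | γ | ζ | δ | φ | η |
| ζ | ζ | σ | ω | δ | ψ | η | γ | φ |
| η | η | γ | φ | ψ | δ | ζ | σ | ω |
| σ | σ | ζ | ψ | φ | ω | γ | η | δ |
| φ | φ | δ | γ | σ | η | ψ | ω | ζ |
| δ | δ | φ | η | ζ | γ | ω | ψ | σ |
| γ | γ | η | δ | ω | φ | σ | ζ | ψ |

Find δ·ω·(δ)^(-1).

ω

The identity is ψ. In row δ, the entry ψ sits in column δ, so δ^(-1) = δ.
δ·ω = φ
φ·δ = ω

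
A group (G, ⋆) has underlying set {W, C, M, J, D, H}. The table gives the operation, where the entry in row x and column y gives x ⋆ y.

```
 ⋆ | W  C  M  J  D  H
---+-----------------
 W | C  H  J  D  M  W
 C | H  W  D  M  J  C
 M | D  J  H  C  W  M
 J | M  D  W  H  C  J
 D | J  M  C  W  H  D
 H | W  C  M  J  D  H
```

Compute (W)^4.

W

W^1 = W
W^2 = W ⋆ W = C
W^3 = C ⋆ W = H
W^4 = H ⋆ W = W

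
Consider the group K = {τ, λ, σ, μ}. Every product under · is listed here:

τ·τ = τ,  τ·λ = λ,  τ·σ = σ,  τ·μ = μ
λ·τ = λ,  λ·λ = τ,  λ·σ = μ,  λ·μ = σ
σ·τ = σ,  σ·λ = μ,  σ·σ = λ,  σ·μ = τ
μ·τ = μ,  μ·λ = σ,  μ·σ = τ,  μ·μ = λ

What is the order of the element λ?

The identity element is τ (its row matches the header).
λ^1 = λ
λ^2 = λ·λ = τ
The first power of λ equal to the identity is λ^2, so ord(λ) = 2.

2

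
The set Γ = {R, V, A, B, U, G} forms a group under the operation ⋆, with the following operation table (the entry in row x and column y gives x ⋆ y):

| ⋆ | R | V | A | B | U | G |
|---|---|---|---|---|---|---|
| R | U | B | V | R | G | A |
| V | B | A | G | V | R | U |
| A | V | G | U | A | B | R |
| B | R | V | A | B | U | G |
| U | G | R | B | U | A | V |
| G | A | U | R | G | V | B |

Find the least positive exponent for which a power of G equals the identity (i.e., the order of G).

2

The identity element is B (its row matches the header).
G^1 = G
G^2 = G ⋆ G = B
The first power of G equal to the identity is G^2, so ord(G) = 2.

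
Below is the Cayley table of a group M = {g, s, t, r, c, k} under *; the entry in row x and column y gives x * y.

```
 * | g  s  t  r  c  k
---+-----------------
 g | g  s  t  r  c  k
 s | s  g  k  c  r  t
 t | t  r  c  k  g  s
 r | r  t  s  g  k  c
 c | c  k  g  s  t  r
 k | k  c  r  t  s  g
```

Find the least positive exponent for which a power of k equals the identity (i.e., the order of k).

2

The identity element is g (its row matches the header).
k^1 = k
k^2 = k * k = g
The first power of k equal to the identity is k^2, so ord(k) = 2.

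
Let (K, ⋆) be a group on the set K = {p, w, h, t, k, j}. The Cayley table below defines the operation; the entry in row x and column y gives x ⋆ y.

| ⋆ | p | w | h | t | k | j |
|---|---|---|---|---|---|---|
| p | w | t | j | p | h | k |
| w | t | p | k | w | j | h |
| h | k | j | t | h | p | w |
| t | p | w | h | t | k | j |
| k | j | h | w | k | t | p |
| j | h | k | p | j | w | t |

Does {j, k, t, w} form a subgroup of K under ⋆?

No

w ⋆ w = p, which is not in {j, k, t, w}.
The subset is not closed under ⋆, so it is not a subgroup.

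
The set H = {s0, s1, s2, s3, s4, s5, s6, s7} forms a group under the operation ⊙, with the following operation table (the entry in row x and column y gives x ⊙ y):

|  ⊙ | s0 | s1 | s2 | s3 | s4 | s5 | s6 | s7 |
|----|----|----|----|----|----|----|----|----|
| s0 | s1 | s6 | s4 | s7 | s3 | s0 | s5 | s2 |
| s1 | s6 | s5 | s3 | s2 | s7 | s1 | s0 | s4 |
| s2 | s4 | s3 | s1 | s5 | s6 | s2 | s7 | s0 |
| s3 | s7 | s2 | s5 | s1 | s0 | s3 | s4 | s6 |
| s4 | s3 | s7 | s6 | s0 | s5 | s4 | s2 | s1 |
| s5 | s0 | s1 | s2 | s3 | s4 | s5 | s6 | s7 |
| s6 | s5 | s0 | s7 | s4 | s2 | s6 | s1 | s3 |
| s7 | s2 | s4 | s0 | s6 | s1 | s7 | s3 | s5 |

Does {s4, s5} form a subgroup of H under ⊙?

Yes

{s4, s5} contains the identity s5.
Checking products: every product of two elements of {s4, s5} (read from the table) lies in {s4, s5}, so the set is closed.
In a finite group, a nonempty closed subset is a subgroup. So {s4, s5} ≤ H.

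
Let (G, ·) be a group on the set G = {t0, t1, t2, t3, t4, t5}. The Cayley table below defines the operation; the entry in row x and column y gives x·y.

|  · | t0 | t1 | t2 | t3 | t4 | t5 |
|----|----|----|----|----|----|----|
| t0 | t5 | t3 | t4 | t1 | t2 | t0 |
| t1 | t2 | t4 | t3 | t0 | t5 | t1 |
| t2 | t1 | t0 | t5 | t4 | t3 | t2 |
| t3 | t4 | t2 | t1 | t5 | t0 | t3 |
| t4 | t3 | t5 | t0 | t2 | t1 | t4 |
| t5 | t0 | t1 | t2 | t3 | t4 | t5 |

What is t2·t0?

t1

Read row t2, column t0: t2·t0 = t1.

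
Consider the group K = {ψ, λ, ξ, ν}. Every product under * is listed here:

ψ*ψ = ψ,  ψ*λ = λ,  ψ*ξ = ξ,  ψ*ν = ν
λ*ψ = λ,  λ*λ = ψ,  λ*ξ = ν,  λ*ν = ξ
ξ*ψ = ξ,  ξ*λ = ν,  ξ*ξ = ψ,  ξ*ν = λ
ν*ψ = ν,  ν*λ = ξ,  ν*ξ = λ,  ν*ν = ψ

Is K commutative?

Yes

Check whether the table is symmetric across its main diagonal.
Every entry (row x, col y) equals the entry (row y, col x), so K is abelian.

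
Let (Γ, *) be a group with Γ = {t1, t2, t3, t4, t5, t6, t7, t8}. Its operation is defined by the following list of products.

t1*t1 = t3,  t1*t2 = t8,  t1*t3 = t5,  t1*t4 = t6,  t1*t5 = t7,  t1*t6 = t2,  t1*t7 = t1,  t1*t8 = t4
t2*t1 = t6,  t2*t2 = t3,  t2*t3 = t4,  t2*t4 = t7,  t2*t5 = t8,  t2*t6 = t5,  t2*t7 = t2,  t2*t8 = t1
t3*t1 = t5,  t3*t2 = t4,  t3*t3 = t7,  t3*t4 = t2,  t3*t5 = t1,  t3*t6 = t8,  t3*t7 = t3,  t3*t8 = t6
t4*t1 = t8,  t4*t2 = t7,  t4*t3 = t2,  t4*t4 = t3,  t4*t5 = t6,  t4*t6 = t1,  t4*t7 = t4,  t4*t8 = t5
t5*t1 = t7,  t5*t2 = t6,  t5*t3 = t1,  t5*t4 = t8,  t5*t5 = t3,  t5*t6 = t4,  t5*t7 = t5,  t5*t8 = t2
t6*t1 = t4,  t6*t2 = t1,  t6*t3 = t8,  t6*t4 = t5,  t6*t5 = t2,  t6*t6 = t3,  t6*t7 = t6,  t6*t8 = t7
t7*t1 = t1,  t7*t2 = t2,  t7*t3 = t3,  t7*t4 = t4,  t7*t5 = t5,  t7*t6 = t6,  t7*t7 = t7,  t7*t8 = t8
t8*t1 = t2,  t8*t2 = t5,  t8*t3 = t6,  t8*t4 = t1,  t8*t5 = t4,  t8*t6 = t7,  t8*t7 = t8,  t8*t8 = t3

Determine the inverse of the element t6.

t8

First locate the identity: row t7 matches the header, so t7 is the identity.
Scan row t6 for t7: t6 * t8 = t7. Hence t6^(-1) = t8.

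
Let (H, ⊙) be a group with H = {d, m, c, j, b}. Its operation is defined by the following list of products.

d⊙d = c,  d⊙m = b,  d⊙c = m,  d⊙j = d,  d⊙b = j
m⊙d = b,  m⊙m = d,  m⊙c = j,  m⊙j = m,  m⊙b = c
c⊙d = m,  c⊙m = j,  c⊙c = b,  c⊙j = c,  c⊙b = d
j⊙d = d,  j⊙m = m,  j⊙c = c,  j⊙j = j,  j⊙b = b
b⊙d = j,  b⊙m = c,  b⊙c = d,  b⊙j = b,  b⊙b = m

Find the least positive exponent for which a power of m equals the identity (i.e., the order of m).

5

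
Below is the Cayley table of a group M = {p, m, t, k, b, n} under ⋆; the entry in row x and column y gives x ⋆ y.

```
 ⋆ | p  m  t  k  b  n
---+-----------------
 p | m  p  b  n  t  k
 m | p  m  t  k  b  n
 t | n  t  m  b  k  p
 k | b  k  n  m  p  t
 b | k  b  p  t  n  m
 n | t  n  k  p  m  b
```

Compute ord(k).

2

The identity element is m (its row matches the header).
k^1 = k
k^2 = k ⋆ k = m
The first power of k equal to the identity is k^2, so ord(k) = 2.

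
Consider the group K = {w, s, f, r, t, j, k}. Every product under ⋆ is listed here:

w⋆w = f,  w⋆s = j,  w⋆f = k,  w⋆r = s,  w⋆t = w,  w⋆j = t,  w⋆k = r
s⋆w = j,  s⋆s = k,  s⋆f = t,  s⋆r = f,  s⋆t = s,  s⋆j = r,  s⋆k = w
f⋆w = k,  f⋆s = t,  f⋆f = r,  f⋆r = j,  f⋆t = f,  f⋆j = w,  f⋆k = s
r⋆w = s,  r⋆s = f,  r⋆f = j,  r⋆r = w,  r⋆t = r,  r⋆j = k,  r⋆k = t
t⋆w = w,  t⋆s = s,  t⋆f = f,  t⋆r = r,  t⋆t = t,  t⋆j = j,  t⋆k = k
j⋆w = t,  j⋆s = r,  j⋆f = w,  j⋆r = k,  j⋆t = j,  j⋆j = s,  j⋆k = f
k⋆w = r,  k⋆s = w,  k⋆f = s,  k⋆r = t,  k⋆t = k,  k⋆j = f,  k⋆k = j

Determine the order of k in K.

The identity element is t (its row matches the header).
k^1 = k
k^2 = k ⋆ k = j
k^3 = j ⋆ k = f
k^4 = f ⋆ k = s
k^5 = s ⋆ k = w
k^6 = w ⋆ k = r
k^7 = r ⋆ k = t
The first power of k equal to the identity is k^7, so ord(k) = 7.

7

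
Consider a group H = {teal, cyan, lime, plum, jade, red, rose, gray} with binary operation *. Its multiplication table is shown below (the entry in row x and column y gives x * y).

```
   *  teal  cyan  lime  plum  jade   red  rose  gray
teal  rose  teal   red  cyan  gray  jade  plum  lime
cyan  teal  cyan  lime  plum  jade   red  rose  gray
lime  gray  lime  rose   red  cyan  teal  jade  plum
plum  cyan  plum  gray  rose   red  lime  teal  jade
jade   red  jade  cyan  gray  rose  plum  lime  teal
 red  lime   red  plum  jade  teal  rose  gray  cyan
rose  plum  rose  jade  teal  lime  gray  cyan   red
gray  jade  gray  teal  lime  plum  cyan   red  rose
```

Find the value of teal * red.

jade

Read row teal, column red: teal * red = jade.
(Structurally, H here is isomorphic to the quaternion group Q_8.)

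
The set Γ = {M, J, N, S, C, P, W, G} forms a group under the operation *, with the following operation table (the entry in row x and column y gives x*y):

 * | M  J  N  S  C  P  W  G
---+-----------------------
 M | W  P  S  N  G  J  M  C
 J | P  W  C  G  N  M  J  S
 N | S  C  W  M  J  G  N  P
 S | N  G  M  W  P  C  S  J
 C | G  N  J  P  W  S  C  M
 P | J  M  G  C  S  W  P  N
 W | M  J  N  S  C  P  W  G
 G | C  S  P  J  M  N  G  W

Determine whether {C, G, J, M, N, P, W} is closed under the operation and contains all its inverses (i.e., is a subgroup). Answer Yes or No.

No

P*C = S, which is not in {C, G, J, M, N, P, W}.
The subset is not closed under *, so it is not a subgroup.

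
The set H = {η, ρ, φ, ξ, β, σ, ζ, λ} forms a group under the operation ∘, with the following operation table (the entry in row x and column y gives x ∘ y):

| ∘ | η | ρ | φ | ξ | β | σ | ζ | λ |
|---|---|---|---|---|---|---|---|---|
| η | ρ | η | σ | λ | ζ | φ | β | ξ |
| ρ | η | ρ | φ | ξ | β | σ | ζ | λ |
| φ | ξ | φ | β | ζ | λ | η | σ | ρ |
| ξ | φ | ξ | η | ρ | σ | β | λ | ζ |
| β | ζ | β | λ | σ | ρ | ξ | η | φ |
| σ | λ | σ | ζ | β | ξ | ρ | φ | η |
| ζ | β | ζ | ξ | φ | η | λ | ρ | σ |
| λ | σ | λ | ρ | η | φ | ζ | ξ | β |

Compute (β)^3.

β^1 = β
β^2 = β ∘ β = ρ
β^3 = ρ ∘ β = β

β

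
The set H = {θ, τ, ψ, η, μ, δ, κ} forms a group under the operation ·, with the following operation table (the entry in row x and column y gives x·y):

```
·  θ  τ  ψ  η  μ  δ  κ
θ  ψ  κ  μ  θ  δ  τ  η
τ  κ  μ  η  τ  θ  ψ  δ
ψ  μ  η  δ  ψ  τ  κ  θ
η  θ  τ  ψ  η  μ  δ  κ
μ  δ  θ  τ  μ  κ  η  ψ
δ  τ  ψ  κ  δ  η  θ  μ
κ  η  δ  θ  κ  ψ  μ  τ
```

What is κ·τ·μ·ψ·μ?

κ·τ = δ
δ·μ = η
η·ψ = ψ
ψ·μ = τ

τ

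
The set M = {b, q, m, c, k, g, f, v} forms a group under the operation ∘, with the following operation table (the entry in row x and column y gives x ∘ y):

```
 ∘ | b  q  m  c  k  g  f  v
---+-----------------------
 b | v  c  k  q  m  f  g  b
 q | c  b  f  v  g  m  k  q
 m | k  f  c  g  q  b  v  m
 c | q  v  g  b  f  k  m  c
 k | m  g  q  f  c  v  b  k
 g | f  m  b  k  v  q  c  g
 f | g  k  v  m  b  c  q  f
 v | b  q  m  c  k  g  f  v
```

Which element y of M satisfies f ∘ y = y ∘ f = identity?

First locate the identity: row v matches the header, so v is the identity.
Scan row f for v: f ∘ m = v. Hence f^(-1) = m.

m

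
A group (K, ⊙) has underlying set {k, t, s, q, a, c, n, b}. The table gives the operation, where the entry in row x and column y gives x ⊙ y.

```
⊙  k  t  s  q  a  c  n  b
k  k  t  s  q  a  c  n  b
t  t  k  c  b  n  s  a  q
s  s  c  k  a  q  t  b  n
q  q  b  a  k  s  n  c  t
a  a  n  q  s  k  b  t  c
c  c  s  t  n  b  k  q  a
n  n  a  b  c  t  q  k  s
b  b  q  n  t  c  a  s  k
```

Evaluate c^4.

k

c^1 = c
c^2 = c ⊙ c = k
c^3 = k ⊙ c = c
c^4 = c ⊙ c = k
(Structurally, K here is isomorphic to the elementary abelian group (Z_2)^3.)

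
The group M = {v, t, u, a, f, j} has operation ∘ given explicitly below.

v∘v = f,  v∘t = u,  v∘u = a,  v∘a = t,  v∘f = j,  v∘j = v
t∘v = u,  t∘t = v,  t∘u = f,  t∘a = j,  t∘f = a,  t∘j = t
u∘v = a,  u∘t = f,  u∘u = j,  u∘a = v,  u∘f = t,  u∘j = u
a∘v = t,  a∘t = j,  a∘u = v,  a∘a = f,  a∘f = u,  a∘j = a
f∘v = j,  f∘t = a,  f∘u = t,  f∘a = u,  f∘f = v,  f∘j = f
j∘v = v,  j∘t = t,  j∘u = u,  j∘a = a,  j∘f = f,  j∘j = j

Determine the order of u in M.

2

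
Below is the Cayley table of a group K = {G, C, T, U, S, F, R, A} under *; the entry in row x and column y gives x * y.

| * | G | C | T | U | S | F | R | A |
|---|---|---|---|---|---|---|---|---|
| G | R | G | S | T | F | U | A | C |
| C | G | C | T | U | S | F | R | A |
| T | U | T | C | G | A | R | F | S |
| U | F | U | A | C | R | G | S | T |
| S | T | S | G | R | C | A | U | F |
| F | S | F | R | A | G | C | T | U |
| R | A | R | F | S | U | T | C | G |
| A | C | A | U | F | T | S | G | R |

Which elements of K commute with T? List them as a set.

{C, F, R, T}

Compare row T with column T entry by entry.
R * T = F = T * R, so R commutes with T.
G * T = S but T * G = U, so G does not.
Collecting the elements that commute with T: C(T) = {C, F, R, T}.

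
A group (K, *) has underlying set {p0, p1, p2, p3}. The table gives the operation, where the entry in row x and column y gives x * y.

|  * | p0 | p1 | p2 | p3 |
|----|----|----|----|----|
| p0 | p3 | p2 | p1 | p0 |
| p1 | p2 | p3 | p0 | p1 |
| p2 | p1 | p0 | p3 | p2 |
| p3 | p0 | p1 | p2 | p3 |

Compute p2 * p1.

p0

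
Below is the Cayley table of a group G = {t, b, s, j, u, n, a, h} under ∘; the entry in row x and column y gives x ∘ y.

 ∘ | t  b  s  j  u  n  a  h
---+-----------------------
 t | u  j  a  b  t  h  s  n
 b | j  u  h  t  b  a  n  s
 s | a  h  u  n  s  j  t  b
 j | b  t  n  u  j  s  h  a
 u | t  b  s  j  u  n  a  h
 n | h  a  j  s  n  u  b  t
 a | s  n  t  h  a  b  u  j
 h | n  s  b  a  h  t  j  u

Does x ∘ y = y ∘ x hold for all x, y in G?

Yes

Check whether the table is symmetric across its main diagonal.
Every entry (row x, col y) equals the entry (row y, col x), so G is abelian.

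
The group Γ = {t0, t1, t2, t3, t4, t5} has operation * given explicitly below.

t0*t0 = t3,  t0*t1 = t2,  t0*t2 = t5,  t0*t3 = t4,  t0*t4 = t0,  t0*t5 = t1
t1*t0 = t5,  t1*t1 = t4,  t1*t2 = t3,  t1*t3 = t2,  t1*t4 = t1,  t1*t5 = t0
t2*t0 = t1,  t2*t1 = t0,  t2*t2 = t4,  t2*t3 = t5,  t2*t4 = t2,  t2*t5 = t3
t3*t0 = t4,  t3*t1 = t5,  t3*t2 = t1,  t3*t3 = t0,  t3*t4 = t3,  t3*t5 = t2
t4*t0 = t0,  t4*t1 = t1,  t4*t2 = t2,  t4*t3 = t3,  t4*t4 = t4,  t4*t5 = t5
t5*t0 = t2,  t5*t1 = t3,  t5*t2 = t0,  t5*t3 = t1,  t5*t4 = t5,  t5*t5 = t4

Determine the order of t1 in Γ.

The identity element is t4 (its row matches the header).
t1^1 = t1
t1^2 = t1 * t1 = t4
The first power of t1 equal to the identity is t1^2, so ord(t1) = 2.

2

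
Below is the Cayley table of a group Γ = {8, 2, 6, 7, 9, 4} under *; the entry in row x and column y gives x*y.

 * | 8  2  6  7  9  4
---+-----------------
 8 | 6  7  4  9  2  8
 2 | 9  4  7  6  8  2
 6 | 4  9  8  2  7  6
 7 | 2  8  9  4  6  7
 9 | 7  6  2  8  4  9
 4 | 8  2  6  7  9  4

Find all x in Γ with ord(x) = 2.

{2, 7, 9}

Identity is 4. Compute the order of each non-identity element by repeated multiplication:
  8: 8 → 6 → 4  (order 3)
  2: 2 → 4  (order 2)
  6: 6 → 8 → 4  (order 3)
  7: 7 → 4  (order 2)
  9: 9 → 4  (order 2)
Elements of order 2: {2, 7, 9}.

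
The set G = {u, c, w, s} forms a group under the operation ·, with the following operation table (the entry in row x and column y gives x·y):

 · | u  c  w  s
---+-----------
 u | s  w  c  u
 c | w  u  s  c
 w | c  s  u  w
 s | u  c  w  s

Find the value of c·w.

Read row c, column w: c·w = s.

s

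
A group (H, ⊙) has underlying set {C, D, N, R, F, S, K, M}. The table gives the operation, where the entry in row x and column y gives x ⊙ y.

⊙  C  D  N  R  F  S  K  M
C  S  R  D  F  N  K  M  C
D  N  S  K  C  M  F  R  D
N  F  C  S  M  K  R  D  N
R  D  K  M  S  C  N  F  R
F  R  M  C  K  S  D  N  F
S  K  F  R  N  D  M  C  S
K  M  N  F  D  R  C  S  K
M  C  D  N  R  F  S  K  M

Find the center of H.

{M, S}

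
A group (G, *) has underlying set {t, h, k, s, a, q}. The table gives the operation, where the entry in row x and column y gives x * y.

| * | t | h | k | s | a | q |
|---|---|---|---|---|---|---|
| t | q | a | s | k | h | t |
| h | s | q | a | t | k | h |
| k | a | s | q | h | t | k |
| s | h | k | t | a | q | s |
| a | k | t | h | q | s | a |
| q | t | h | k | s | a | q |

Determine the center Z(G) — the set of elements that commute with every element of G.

An element z is central iff its row equals its column in the table.
For s: s * h = k ≠ t = h * s, so s ∉ Z.
Checking each element this way leaves Z(G) = {q}.
(Structurally, G here is isomorphic to the symmetric group S_3.)

{q}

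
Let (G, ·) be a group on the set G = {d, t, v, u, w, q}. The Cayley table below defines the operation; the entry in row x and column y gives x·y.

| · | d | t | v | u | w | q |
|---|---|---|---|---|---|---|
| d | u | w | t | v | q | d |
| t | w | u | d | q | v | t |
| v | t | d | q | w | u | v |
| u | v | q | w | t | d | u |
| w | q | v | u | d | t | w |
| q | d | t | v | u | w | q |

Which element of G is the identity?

q

The identity e satisfies e·x = x for all x, so its row in the table reproduces the column headers.
Row q reads: d, t, v, u, w, q — exactly the header order. So q is the identity.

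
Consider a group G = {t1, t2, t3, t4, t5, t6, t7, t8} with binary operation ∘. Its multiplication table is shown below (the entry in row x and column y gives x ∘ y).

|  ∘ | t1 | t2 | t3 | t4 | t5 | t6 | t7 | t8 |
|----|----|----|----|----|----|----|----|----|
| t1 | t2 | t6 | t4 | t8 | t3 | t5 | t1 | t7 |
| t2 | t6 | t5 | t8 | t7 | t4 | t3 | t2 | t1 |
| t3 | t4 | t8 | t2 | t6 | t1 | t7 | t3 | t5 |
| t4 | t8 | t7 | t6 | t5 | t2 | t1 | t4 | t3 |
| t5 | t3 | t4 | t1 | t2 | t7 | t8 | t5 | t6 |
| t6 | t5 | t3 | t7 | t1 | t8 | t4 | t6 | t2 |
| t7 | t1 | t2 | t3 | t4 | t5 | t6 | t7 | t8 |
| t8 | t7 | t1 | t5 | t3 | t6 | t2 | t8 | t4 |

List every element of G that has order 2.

Identity is t7. Compute the order of each non-identity element by repeated multiplication:
  t1: t1 → t2 → t6 → t5 → t3 → t4 → t8 → t7  (order 8)
  t2: t2 → t5 → t4 → t7  (order 4)
  t3: t3 → t2 → t8 → t5 → t1 → t4 → t6 → t7  (order 8)
  t4: t4 → t5 → t2 → t7  (order 4)
  t5: t5 → t7  (order 2)
  t6: t6 → t4 → t1 → t5 → t8 → t2 → t3 → t7  (order 8)
  t8: t8 → t4 → t3 → t5 → t6 → t2 → t1 → t7  (order 8)
Elements of order 2: {t5}.

{t5}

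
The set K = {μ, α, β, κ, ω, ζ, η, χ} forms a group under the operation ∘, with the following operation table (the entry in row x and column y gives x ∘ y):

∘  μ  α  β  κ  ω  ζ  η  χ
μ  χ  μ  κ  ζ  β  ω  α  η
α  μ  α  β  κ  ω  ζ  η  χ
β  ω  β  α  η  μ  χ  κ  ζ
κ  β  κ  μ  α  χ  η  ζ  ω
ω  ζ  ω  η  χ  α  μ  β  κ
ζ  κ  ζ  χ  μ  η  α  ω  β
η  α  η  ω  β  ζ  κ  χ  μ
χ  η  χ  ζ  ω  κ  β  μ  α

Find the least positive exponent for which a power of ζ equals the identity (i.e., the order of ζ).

The identity element is α (its row matches the header).
ζ^1 = ζ
ζ^2 = ζ ∘ ζ = α
The first power of ζ equal to the identity is ζ^2, so ord(ζ) = 2.
(Structurally, K here is isomorphic to the dihedral group D_4.)

2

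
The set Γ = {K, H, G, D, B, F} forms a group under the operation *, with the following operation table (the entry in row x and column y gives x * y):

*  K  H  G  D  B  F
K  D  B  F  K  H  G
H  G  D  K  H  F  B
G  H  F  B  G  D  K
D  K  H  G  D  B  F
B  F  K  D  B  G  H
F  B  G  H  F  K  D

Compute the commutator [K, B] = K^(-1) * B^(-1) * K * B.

Identity is D; from the table K^(-1) = K and B^(-1) = G.
K * G = F
F * K = B
B * B = G

G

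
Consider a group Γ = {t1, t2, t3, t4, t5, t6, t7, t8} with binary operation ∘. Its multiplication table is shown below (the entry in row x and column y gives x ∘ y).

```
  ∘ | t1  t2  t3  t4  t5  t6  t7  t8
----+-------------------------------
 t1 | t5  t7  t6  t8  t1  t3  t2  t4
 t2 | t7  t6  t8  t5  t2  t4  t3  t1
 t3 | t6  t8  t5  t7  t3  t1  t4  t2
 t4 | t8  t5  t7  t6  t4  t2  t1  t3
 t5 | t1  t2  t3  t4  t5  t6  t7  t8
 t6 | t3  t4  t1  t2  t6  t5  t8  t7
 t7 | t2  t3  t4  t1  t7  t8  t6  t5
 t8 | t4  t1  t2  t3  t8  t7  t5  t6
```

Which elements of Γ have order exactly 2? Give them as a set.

{t1, t3, t6}

Identity is t5. Compute the order of each non-identity element by repeated multiplication:
  t1: t1 → t5  (order 2)
  t2: t2 → t6 → t4 → t5  (order 4)
  t3: t3 → t5  (order 2)
  t4: t4 → t6 → t2 → t5  (order 4)
  t6: t6 → t5  (order 2)
  t7: t7 → t6 → t8 → t5  (order 4)
  t8: t8 → t6 → t7 → t5  (order 4)
Elements of order 2: {t1, t3, t6}.
(Structurally, Γ here is isomorphic to Z_2 x Z_4.)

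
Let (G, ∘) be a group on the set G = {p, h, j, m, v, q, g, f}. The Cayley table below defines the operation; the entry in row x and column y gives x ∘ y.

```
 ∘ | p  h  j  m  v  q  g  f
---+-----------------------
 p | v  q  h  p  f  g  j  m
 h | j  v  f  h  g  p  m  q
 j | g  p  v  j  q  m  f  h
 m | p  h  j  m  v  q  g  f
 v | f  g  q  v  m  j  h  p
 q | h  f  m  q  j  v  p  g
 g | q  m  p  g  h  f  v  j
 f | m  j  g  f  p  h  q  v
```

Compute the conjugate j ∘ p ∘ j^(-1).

The identity is m. In row j, the entry m sits in column q, so j^(-1) = q.
j ∘ p = g
g ∘ q = f

f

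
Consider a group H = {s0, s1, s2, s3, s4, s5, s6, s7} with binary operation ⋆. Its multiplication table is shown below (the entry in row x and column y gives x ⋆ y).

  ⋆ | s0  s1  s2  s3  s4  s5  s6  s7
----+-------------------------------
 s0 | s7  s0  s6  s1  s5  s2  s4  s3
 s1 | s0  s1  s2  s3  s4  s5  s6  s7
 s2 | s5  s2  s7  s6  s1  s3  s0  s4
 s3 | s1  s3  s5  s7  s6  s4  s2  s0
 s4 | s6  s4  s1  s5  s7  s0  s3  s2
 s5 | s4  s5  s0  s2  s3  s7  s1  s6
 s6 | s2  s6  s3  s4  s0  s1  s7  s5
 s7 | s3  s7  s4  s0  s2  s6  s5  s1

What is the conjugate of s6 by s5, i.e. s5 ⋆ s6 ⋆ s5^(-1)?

The identity is s1. In row s5, the entry s1 sits in column s6, so s5^(-1) = s6.
s5 ⋆ s6 = s1
s1 ⋆ s6 = s6

s6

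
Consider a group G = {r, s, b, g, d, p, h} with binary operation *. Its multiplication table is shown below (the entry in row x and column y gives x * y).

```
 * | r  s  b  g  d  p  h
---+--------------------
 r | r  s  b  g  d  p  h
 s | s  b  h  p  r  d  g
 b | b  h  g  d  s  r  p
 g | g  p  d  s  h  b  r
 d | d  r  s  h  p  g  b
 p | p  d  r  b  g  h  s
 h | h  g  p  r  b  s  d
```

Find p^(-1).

b

First locate the identity: row r matches the header, so r is the identity.
Scan row p for r: p * b = r. Hence p^(-1) = b.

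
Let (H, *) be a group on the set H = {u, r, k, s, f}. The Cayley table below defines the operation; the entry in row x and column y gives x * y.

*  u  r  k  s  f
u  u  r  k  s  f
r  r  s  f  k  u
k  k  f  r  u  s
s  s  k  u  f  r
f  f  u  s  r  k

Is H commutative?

Check whether the table is symmetric across its main diagonal.
Every entry (row x, col y) equals the entry (row y, col x), so H is abelian.

Yes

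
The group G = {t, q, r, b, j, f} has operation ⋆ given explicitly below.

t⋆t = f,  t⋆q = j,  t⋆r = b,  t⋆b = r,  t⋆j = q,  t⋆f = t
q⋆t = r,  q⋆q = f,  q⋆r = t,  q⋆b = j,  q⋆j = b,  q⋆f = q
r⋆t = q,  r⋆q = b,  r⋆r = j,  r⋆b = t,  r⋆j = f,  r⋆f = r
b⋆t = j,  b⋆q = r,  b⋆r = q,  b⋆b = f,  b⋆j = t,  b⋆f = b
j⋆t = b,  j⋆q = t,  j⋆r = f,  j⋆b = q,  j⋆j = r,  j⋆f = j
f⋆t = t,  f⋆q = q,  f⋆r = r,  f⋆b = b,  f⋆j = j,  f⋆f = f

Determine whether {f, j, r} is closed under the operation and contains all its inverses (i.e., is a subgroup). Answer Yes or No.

Yes

{f, j, r} contains the identity f.
Checking products: every product of two elements of {f, j, r} (read from the table) lies in {f, j, r}, so the set is closed.
In a finite group, a nonempty closed subset is a subgroup. So {f, j, r} ≤ G.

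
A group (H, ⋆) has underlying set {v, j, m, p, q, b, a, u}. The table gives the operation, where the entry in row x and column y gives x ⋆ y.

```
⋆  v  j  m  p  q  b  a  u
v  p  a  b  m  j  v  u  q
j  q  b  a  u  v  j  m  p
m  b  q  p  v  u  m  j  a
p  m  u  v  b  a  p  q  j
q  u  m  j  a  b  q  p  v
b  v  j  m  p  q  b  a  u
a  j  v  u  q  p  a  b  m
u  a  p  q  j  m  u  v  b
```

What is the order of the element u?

2

The identity element is b (its row matches the header).
u^1 = u
u^2 = u ⋆ u = b
The first power of u equal to the identity is u^2, so ord(u) = 2.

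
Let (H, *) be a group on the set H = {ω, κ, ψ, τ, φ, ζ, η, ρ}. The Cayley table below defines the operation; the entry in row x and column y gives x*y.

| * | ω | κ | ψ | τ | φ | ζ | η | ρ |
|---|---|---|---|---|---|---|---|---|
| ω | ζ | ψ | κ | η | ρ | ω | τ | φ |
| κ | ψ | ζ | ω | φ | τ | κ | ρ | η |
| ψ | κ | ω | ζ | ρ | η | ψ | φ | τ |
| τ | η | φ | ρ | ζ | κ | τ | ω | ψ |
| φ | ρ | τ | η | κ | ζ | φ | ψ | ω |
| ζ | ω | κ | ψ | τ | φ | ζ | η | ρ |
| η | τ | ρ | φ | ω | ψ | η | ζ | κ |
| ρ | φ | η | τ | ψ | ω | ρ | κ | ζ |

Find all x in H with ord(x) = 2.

Identity is ζ. Compute the order of each non-identity element by repeated multiplication:
  ω: ω → ζ  (order 2)
  κ: κ → ζ  (order 2)
  ψ: ψ → ζ  (order 2)
  τ: τ → ζ  (order 2)
  φ: φ → ζ  (order 2)
  η: η → ζ  (order 2)
  ρ: ρ → ζ  (order 2)
Elements of order 2: {η, κ, ρ, τ, φ, ψ, ω}.

{η, κ, ρ, τ, φ, ψ, ω}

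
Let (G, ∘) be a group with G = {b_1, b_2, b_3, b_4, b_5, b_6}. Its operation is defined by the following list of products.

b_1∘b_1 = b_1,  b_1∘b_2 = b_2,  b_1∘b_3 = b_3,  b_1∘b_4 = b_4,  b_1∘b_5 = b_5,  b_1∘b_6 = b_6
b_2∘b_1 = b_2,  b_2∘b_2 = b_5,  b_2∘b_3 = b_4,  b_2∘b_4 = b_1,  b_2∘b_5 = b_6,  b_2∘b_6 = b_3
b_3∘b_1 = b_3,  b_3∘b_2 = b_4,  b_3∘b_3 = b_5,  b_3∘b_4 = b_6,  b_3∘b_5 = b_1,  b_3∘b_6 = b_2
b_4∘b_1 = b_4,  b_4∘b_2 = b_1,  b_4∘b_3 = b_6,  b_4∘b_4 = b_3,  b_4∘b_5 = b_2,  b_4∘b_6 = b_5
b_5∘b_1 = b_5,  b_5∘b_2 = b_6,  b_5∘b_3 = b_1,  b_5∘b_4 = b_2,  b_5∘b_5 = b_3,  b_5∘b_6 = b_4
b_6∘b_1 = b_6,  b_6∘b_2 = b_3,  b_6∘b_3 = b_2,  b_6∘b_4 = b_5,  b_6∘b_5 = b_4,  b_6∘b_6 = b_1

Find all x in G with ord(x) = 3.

{b_3, b_5}

Identity is b_1. Compute the order of each non-identity element by repeated multiplication:
  b_2: b_2 → b_5 → b_6 → b_3 → b_4 → b_1  (order 6)
  b_3: b_3 → b_5 → b_1  (order 3)
  b_4: b_4 → b_3 → b_6 → b_5 → b_2 → b_1  (order 6)
  b_5: b_5 → b_3 → b_1  (order 3)
  b_6: b_6 → b_1  (order 2)
Elements of order 3: {b_3, b_5}.
(Structurally, G here is isomorphic to the cyclic group Z_6.)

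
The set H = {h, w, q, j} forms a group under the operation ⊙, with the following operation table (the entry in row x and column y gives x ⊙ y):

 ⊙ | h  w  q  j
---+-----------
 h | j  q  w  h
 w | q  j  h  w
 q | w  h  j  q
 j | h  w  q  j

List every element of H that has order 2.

{h, q, w}

Identity is j. Compute the order of each non-identity element by repeated multiplication:
  h: h → j  (order 2)
  w: w → j  (order 2)
  q: q → j  (order 2)
Elements of order 2: {h, q, w}.
(Structurally, H here is isomorphic to the Klein four-group V_4.)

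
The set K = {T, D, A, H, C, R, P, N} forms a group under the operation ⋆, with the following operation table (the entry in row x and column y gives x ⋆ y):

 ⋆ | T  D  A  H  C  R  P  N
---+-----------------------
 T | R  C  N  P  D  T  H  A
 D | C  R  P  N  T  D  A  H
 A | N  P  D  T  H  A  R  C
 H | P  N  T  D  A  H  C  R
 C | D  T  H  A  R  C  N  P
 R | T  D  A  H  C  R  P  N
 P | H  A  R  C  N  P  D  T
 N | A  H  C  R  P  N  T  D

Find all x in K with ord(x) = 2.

Identity is R. Compute the order of each non-identity element by repeated multiplication:
  T: T → R  (order 2)
  D: D → R  (order 2)
  A: A → D → P → R  (order 4)
  H: H → D → N → R  (order 4)
  C: C → R  (order 2)
  P: P → D → A → R  (order 4)
  N: N → D → H → R  (order 4)
Elements of order 2: {C, D, T}.

{C, D, T}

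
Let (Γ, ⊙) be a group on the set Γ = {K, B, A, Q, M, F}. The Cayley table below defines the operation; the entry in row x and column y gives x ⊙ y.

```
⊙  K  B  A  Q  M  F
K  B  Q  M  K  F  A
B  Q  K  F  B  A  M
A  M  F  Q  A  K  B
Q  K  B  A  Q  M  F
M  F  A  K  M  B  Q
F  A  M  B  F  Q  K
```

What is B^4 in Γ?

B^1 = B
B^2 = B ⊙ B = K
B^3 = K ⊙ B = Q
B^4 = Q ⊙ B = B

B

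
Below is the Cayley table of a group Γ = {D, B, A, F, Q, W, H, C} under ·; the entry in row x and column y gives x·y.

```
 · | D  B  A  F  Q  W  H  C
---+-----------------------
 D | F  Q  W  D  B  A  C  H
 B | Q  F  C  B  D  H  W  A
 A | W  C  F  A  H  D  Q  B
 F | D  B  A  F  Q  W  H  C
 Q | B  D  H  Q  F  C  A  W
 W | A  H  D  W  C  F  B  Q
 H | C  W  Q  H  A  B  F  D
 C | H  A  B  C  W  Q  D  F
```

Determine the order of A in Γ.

The identity element is F (its row matches the header).
A^1 = A
A^2 = A·A = F
The first power of A equal to the identity is A^2, so ord(A) = 2.

2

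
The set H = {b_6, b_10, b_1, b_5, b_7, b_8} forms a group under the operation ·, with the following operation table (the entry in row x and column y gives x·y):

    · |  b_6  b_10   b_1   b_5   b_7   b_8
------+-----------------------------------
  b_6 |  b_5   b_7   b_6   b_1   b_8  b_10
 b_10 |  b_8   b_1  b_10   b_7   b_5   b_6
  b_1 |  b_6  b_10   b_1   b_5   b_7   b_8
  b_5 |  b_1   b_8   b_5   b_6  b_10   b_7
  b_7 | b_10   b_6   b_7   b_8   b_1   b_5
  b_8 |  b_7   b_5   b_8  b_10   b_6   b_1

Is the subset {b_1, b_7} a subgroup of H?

{b_1, b_7} contains the identity b_1.
Checking products: every product of two elements of {b_1, b_7} (read from the table) lies in {b_1, b_7}, so the set is closed.
In a finite group, a nonempty closed subset is a subgroup. So {b_1, b_7} ≤ H.

Yes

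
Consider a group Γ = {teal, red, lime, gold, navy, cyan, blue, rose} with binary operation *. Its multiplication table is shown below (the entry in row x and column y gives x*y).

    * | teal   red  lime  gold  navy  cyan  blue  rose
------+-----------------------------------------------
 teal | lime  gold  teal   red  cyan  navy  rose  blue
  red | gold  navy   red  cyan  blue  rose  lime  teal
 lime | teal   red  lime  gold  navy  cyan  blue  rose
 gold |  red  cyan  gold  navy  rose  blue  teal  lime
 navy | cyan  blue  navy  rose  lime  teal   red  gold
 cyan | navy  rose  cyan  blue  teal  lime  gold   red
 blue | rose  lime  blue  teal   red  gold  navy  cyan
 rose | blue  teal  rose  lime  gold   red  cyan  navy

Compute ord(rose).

The identity element is lime (its row matches the header).
rose^1 = rose
rose^2 = rose*rose = navy
rose^3 = navy*rose = gold
rose^4 = gold*rose = lime
The first power of rose equal to the identity is rose^4, so ord(rose) = 4.

4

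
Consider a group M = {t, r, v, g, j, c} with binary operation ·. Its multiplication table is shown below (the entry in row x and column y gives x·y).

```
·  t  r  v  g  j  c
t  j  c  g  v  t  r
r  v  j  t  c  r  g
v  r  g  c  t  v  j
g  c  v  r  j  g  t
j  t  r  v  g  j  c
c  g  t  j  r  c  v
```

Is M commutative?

No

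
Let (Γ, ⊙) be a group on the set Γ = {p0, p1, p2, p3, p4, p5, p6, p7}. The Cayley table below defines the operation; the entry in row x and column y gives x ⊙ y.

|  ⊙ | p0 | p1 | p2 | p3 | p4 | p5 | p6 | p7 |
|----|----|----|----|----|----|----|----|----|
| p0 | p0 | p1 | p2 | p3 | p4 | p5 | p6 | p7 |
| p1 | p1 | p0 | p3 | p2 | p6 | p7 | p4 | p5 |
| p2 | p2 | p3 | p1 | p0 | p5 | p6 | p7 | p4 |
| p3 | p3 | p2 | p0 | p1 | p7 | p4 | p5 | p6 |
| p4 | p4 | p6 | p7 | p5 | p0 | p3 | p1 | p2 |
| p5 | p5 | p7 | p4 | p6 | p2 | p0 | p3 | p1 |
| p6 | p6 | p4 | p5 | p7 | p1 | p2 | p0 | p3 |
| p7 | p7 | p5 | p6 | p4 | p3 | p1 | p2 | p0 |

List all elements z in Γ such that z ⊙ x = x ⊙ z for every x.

An element z is central iff its row equals its column in the table.
For p3: p3 ⊙ p5 = p4 ≠ p6 = p5 ⊙ p3, so p3 ∉ Z.
Checking each element this way leaves Z(Γ) = {p0, p1}.

{p0, p1}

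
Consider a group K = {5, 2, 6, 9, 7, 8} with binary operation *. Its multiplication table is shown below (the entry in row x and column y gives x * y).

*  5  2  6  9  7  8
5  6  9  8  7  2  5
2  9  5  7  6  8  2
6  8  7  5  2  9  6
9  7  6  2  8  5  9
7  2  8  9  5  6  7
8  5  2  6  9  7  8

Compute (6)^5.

6^1 = 6
6^2 = 6 * 6 = 5
6^3 = 5 * 6 = 8
6^4 = 8 * 6 = 6
6^5 = 6 * 6 = 5

5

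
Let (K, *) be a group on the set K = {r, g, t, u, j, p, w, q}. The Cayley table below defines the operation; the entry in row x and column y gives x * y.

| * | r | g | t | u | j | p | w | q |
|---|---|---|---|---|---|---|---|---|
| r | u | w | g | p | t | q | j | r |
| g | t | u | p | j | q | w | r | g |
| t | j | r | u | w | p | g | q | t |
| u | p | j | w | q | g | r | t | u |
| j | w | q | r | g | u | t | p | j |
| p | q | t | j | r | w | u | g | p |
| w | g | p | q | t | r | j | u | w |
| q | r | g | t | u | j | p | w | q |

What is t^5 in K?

t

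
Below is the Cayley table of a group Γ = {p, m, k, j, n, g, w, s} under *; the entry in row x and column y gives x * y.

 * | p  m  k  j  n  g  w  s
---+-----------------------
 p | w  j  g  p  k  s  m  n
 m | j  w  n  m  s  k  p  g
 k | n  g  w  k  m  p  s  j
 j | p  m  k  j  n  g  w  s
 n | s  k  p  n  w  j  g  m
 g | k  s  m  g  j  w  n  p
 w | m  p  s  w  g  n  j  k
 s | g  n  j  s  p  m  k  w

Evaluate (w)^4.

j

w^1 = w
w^2 = w * w = j
w^3 = j * w = w
w^4 = w * w = j
(Structurally, Γ here is isomorphic to the quaternion group Q_8.)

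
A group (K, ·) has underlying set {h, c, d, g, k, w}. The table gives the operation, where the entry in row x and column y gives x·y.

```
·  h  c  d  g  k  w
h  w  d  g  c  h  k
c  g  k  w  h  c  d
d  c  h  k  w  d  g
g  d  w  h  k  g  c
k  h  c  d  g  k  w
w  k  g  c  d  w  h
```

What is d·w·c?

d·w = g
g·c = w
(Structurally, K here is isomorphic to the symmetric group S_3.)

w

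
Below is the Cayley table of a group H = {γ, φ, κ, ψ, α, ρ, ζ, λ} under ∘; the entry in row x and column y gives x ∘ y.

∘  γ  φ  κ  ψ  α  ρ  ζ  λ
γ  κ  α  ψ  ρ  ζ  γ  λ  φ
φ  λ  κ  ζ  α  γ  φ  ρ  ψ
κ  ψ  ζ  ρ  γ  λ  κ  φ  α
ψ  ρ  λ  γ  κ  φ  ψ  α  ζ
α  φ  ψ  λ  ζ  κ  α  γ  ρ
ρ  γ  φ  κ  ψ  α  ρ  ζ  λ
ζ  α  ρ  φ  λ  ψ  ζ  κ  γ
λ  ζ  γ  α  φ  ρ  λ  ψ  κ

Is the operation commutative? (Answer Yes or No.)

φ ∘ γ = λ but γ ∘ φ = α.
Since φ and γ do not commute, H is not abelian.

No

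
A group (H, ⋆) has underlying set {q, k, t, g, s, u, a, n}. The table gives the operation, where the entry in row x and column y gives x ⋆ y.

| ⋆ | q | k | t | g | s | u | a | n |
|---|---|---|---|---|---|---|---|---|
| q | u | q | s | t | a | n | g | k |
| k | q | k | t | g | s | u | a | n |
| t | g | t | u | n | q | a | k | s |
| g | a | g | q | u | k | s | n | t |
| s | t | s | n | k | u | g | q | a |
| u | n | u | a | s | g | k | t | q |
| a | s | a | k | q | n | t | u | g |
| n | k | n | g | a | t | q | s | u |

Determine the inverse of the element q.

First locate the identity: row k matches the header, so k is the identity.
Scan row q for k: q ⋆ n = k. Hence q^(-1) = n.

n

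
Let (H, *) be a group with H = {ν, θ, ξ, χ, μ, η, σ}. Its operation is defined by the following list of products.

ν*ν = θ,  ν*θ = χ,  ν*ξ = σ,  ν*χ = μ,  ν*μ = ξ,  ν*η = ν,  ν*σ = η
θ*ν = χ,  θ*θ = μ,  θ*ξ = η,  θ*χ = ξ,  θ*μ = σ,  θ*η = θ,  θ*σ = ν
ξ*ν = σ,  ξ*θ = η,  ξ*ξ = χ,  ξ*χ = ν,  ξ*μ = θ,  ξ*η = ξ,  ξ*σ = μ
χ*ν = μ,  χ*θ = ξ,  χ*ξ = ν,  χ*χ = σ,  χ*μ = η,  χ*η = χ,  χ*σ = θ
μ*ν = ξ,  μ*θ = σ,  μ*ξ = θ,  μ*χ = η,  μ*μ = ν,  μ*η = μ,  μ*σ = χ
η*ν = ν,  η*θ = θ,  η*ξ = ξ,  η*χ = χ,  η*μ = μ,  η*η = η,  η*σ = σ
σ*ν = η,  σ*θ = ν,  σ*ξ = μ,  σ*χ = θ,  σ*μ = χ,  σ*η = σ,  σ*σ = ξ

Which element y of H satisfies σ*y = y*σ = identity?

ν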